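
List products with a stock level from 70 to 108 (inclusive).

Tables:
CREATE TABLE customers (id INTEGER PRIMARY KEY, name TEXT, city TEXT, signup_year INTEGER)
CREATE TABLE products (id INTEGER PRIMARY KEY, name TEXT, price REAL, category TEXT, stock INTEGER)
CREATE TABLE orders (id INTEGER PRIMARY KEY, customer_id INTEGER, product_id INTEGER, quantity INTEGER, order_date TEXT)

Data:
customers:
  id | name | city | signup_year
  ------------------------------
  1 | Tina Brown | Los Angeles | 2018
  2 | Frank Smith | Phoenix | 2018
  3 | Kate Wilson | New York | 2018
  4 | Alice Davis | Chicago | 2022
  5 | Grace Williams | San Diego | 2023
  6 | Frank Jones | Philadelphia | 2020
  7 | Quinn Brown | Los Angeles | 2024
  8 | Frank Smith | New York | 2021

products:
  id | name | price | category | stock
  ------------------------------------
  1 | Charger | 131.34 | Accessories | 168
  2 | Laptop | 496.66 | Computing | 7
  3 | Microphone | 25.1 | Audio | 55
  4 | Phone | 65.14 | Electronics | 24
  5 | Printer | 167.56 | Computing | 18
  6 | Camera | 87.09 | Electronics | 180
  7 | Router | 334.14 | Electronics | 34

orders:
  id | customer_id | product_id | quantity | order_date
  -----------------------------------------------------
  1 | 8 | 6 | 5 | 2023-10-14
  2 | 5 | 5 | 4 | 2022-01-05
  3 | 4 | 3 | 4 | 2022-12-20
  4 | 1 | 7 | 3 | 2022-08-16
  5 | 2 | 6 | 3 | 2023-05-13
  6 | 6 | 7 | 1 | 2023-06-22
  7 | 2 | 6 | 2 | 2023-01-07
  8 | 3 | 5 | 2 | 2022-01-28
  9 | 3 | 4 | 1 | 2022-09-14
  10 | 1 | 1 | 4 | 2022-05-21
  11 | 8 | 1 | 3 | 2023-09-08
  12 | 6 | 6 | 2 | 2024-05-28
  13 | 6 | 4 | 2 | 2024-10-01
SELECT name, stock FROM products WHERE stock BETWEEN 70 AND 108

Execution result:
(no rows)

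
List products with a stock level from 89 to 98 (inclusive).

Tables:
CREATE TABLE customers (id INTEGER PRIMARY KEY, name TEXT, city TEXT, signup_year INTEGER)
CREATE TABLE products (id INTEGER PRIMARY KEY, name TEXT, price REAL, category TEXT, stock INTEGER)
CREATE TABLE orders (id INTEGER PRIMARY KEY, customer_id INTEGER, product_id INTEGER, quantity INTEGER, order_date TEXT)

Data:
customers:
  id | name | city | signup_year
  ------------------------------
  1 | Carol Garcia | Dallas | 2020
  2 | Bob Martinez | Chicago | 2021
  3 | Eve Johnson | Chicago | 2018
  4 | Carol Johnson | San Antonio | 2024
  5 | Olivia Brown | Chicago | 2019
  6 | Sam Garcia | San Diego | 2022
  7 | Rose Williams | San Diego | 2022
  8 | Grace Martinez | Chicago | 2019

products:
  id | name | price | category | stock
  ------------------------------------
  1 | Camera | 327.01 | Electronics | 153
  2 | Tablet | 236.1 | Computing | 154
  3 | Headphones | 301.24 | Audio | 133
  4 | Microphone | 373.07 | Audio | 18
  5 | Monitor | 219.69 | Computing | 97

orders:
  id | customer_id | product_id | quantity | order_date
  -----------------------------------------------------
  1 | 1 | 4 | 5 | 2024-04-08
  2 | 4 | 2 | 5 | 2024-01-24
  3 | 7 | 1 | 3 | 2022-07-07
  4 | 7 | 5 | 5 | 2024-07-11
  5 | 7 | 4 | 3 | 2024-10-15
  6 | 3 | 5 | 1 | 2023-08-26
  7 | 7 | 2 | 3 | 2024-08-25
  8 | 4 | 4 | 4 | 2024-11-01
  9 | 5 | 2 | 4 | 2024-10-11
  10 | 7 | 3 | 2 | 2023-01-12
SELECT name, stock FROM products WHERE stock BETWEEN 89 AND 98

Execution result:
name | stock
Monitor | 97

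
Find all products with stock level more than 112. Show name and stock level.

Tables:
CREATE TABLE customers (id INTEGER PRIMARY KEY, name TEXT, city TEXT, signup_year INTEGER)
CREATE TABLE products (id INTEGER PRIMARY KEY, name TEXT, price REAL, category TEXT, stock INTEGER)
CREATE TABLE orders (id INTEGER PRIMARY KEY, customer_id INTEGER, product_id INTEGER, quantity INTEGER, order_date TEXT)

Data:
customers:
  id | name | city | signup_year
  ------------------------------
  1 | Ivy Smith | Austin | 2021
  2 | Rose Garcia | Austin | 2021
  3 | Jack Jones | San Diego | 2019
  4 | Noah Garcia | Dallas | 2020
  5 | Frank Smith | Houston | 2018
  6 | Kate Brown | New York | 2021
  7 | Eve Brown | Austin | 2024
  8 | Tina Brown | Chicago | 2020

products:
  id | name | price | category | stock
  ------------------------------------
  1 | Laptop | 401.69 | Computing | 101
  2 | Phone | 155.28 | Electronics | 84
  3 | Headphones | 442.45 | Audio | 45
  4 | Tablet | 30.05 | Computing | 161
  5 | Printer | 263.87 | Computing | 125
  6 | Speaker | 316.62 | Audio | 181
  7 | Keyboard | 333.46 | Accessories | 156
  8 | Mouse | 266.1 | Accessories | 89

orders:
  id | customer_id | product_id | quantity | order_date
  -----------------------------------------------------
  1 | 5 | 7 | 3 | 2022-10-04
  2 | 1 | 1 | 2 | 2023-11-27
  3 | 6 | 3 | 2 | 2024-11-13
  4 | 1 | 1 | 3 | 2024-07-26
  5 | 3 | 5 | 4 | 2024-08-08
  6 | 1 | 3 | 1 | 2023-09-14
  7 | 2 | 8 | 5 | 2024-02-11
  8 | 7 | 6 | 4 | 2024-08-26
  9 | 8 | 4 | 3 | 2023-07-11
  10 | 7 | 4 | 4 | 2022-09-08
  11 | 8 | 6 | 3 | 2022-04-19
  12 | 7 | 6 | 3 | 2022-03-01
SELECT name, stock FROM products WHERE stock > 112

Execution result:
name | stock
Tablet | 161
Printer | 125
Speaker | 181
Keyboard | 156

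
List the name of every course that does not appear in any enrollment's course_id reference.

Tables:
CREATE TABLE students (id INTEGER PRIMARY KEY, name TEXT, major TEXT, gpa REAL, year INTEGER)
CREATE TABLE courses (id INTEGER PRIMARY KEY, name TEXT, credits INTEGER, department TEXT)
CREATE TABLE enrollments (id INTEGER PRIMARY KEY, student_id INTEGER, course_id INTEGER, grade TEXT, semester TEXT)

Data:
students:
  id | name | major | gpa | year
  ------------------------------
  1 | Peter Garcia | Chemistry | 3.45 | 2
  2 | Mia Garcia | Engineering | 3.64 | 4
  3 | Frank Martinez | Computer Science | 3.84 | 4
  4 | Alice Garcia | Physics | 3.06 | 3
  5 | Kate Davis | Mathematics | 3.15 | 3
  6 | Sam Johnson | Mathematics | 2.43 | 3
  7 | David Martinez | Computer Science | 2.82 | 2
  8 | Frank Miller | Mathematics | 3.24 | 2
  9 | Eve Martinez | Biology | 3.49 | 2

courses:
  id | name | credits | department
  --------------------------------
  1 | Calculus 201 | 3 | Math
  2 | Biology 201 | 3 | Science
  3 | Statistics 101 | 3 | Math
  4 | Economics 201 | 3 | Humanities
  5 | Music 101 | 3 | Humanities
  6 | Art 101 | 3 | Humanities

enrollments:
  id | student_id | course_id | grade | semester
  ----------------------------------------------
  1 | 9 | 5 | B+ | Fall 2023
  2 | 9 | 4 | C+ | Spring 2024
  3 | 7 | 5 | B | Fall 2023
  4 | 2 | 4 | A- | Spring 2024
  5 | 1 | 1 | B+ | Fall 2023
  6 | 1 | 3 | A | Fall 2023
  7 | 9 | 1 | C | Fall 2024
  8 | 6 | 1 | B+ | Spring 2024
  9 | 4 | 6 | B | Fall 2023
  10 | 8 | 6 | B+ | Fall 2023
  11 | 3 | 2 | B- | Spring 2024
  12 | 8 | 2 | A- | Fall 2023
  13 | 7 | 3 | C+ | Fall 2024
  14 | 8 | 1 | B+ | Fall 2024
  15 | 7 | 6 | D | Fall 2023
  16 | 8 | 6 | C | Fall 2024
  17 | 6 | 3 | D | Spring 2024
SELECT p.name FROM courses p LEFT JOIN enrollments c ON c.course_id = p.id WHERE c.id IS NULL

Execution result:
(no rows)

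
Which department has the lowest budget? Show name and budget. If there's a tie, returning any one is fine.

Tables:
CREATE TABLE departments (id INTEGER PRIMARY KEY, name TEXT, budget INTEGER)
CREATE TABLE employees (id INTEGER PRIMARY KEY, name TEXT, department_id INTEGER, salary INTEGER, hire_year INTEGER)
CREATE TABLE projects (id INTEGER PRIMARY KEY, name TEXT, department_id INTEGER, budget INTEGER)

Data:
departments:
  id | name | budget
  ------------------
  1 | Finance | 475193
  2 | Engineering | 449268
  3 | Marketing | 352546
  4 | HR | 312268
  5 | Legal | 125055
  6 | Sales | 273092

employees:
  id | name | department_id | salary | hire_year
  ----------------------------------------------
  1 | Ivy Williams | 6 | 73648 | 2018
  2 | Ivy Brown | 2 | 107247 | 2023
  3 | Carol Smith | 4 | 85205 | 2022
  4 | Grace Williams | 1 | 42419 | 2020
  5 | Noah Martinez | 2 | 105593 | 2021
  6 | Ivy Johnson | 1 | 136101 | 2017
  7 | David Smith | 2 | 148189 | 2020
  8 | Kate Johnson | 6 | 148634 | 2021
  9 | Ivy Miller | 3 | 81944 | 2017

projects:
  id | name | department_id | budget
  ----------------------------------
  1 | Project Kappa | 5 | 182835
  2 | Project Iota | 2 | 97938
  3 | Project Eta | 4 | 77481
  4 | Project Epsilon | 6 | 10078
SELECT name, budget FROM departments ORDER BY budget ASC LIMIT 1

Execution result:
name | budget
Legal | 125055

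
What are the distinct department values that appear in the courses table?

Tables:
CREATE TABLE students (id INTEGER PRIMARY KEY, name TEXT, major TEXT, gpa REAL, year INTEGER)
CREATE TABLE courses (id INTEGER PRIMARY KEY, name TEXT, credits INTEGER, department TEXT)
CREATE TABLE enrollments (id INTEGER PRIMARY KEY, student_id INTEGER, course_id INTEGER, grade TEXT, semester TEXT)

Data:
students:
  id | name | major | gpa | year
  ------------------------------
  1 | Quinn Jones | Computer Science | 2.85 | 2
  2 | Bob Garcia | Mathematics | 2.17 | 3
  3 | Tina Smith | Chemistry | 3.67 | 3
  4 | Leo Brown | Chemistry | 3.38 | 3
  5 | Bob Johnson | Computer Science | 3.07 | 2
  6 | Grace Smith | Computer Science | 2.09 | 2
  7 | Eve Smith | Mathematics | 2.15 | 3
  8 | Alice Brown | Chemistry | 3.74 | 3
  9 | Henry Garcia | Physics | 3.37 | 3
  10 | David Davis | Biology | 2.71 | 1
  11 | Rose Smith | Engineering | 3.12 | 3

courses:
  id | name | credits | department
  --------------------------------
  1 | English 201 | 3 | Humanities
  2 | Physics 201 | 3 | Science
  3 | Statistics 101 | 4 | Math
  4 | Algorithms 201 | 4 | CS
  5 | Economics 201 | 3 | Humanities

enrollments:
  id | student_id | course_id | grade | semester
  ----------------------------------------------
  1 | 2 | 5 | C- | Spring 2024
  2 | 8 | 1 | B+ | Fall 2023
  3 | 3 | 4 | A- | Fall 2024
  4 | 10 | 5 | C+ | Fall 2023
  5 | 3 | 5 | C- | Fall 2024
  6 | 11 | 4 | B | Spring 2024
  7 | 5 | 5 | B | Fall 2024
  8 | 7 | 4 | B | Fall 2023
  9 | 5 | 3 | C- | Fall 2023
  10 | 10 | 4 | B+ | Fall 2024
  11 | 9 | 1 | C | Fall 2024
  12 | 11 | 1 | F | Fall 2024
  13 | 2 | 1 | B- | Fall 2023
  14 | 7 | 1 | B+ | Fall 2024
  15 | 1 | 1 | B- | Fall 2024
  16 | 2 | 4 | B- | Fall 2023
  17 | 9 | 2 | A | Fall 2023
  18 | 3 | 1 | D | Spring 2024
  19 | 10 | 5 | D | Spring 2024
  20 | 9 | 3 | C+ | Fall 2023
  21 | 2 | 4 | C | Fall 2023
SELECT DISTINCT department FROM courses

Execution result:
department
Humanities
Science
Math
CS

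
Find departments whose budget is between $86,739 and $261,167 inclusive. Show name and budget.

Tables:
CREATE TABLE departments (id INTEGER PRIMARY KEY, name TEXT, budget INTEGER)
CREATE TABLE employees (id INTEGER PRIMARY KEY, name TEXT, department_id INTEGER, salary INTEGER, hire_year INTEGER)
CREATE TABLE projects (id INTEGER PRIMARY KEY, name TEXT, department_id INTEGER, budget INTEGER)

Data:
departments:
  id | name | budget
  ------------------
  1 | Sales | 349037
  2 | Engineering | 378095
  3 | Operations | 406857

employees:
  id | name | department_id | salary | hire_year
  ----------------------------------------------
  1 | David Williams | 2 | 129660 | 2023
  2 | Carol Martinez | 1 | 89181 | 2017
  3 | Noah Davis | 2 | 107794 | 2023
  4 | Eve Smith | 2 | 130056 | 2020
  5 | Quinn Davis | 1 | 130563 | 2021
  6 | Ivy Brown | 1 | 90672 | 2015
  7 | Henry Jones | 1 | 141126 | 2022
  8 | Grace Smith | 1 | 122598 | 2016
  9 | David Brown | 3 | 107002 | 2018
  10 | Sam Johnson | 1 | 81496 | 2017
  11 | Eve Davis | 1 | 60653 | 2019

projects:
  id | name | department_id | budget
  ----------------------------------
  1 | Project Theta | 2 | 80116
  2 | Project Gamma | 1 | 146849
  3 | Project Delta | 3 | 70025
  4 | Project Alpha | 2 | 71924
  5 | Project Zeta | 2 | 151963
SELECT name, budget FROM departments WHERE budget BETWEEN 86739 AND 261167

Execution result:
(no rows)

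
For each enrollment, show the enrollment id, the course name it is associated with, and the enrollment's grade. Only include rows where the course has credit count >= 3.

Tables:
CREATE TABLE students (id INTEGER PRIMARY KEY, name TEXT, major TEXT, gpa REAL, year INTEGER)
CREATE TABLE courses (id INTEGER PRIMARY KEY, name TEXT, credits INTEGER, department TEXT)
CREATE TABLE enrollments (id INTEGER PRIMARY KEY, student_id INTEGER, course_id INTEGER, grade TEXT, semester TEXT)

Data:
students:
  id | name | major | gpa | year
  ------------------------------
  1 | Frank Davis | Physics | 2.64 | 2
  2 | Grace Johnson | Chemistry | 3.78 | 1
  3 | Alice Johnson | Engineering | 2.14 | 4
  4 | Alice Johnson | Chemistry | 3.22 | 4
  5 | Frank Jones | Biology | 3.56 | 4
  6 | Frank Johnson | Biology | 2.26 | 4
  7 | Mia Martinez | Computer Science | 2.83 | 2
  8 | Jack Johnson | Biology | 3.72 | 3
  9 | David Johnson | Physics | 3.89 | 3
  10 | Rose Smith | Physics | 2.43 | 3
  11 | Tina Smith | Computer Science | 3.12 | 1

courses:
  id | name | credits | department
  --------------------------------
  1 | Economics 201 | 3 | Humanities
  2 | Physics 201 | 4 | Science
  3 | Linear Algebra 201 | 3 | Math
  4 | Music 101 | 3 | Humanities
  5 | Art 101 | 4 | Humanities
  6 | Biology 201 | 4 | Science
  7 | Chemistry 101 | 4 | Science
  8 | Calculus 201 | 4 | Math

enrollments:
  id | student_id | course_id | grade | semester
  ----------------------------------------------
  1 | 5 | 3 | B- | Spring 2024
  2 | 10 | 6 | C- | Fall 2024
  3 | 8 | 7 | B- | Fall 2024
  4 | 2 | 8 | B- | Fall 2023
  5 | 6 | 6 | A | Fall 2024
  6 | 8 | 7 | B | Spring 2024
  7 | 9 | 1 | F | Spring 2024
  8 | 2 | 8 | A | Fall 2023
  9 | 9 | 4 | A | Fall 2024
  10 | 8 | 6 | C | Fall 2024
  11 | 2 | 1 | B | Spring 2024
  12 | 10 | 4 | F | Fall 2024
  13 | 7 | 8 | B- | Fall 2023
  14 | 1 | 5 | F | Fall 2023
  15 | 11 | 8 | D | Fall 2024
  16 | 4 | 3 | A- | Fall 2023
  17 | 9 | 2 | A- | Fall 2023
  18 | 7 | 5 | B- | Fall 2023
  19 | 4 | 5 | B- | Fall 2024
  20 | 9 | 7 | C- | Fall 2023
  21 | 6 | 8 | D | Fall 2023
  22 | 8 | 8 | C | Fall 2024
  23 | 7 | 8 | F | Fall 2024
SELECT c.id, p.name AS course, c.grade FROM enrollments c JOIN courses p ON c.course_id = p.id WHERE p.credits >= 3

Execution result:
id | course | grade
1 | Linear Algebra 201 | B-
2 | Biology 201 | C-
3 | Chemistry 101 | B-
4 | Calculus 201 | B-
5 | Biology 201 | A
6 | Chemistry 101 | B
7 | Economics 201 | F
8 | Calculus 201 | A
9 | Music 101 | A
10 | Biology 201 | C
11 | Economics 201 | B
12 | Music 101 | F
13 | Calculus 201 | B-
14 | Art 101 | F
15 | Calculus 201 | D
16 | Linear Algebra 201 | A-
17 | Physics 201 | A-
18 | Art 101 | B-
19 | Art 101 | B-
20 | Chemistry 101 | C-
21 | Calculus 201 | D
22 | Calculus 201 | C
23 | Calculus 201 | F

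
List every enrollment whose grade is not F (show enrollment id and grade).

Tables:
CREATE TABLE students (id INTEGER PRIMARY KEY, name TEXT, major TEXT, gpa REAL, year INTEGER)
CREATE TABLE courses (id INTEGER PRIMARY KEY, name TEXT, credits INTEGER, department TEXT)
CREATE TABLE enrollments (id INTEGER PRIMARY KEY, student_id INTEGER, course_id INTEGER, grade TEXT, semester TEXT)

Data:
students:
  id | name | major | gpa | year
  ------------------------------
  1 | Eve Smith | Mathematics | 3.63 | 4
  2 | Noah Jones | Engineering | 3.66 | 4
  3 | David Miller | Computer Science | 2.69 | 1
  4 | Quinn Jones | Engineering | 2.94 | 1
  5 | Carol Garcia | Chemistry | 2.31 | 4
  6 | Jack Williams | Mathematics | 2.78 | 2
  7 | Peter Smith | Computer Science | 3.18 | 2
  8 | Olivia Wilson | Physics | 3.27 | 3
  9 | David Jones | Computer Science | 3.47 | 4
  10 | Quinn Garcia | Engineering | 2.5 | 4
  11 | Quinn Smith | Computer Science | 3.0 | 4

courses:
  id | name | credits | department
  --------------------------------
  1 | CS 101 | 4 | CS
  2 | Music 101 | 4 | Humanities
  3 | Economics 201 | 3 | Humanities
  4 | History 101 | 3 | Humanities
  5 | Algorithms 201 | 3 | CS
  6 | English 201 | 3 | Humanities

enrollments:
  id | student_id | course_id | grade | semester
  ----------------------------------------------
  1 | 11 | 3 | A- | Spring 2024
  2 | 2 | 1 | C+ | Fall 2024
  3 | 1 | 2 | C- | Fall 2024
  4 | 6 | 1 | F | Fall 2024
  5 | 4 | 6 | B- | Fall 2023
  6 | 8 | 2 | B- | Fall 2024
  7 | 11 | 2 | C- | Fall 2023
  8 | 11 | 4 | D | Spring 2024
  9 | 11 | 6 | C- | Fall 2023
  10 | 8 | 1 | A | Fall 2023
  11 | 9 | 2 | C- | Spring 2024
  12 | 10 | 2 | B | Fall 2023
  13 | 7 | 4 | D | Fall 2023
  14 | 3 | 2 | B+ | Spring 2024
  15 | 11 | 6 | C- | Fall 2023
SELECT id, grade FROM enrollments WHERE grade <> 'F'

Execution result:
id | grade
1 | A-
2 | C+
3 | C-
5 | B-
6 | B-
7 | C-
8 | D
9 | C-
10 | A
11 | C-
12 | B
13 | D
14 | B+
15 | C-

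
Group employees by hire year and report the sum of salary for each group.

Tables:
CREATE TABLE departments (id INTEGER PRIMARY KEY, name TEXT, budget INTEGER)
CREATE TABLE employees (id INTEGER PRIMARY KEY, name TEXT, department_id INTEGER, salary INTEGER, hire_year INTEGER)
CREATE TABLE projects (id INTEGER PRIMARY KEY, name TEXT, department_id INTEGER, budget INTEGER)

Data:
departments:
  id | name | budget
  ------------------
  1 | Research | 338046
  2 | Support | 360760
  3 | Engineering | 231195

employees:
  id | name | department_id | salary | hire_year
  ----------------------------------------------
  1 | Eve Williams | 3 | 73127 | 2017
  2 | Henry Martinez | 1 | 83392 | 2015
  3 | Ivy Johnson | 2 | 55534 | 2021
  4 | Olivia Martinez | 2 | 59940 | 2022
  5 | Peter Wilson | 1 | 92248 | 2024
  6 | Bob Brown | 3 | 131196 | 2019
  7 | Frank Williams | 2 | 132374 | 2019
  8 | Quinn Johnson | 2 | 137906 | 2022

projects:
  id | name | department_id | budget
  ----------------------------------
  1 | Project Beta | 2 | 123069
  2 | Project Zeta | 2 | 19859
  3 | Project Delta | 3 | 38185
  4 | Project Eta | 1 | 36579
SELECT hire_year, SUM(salary) AS sum_salary FROM employees GROUP BY hire_year

Execution result:
hire_year | sum_salary
2015 | 83392
2017 | 73127
2019 | 263570
2021 | 55534
2022 | 197846
2024 | 92248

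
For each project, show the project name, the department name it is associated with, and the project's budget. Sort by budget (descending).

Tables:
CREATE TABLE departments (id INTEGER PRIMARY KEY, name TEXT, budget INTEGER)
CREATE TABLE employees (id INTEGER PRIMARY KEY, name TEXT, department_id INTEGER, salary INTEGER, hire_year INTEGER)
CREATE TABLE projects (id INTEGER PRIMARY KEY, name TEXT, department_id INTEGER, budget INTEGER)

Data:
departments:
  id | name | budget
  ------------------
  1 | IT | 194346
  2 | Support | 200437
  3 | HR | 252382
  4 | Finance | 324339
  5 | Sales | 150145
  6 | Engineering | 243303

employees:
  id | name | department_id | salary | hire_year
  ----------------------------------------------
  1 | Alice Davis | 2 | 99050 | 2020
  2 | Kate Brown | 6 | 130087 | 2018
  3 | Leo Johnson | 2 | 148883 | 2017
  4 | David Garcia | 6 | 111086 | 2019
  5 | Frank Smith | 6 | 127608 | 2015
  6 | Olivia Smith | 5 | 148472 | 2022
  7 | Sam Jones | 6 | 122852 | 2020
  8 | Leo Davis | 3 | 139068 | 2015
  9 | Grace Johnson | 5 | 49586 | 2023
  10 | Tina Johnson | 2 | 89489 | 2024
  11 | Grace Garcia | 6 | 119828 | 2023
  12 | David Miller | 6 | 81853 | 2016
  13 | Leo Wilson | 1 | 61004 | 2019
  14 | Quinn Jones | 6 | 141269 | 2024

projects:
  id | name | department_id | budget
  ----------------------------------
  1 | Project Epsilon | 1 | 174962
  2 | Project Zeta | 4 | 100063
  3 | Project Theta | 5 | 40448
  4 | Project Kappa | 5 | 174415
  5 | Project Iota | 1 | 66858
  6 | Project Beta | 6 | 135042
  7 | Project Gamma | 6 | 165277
SELECT c.name, p.name AS department, c.budget FROM projects c JOIN departments p ON c.department_id = p.id ORDER BY c.budget DESC

Execution result:
name | department | budget
Project Epsilon | IT | 174962
Project Kappa | Sales | 174415
Project Gamma | Engineering | 165277
Project Beta | Engineering | 135042
Project Zeta | Finance | 100063
Project Iota | IT | 66858
Project Theta | Sales | 40448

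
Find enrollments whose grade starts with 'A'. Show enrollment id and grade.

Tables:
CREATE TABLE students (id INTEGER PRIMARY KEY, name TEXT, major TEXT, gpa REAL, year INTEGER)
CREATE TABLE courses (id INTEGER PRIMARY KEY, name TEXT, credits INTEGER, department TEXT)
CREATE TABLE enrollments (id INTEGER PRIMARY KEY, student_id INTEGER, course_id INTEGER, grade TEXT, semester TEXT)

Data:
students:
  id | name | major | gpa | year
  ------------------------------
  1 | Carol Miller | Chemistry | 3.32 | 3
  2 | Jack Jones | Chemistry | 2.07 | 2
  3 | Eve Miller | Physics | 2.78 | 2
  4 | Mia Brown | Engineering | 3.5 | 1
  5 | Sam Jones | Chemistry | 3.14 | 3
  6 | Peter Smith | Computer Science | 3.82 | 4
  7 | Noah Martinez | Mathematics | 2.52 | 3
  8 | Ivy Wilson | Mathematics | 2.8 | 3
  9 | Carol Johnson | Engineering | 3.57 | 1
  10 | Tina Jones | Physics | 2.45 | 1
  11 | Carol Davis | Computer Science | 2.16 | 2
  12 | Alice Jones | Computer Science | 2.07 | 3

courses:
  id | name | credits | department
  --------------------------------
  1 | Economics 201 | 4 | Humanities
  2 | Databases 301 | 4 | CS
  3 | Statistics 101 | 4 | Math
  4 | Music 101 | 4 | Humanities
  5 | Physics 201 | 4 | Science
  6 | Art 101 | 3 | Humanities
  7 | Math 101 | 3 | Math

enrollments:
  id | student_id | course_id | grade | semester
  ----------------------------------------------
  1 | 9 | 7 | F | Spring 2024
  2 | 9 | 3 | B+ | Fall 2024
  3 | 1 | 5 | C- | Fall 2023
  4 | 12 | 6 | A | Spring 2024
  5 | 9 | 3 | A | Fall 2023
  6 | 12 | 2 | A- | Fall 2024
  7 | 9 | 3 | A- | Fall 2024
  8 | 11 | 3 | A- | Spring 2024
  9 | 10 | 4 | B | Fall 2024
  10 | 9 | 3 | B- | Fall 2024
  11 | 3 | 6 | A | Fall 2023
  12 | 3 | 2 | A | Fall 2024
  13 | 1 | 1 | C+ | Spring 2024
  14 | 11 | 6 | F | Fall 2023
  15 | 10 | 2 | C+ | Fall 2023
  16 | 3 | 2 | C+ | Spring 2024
SELECT id, grade FROM enrollments WHERE grade LIKE 'A%'

Execution result:
id | grade
4 | A
5 | A
6 | A-
7 | A-
8 | A-
11 | A
12 | A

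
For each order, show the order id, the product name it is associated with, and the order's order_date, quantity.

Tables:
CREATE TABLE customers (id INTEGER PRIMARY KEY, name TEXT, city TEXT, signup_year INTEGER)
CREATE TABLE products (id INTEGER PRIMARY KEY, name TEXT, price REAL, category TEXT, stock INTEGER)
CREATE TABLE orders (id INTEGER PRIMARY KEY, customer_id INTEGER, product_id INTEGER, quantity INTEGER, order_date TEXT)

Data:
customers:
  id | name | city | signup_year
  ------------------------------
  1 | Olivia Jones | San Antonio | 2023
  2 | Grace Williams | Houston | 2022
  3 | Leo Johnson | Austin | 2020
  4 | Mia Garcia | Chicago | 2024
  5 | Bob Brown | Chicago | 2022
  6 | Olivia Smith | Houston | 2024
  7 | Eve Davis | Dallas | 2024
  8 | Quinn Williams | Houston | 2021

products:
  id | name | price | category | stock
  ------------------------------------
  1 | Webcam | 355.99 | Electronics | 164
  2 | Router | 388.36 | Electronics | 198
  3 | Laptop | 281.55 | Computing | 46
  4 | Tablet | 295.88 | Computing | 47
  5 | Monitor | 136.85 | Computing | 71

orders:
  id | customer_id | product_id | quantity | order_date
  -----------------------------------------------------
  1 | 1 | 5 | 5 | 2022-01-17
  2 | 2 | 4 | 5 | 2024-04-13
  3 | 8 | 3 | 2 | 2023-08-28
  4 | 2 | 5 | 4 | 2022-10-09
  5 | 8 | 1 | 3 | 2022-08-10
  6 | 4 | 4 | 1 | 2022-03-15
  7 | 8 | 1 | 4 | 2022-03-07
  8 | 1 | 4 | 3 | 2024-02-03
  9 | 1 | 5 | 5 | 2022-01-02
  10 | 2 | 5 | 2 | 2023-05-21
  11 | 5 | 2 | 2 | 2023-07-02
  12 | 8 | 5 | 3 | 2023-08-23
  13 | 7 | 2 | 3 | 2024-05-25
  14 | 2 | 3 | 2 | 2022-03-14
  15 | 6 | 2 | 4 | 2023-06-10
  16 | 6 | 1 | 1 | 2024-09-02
SELECT c.id, p.name AS product, c.order_date, c.quantity FROM orders c JOIN products p ON c.product_id = p.id

Execution result:
id | product | order_date | quantity
1 | Monitor | 2022-01-17 | 5
2 | Tablet | 2024-04-13 | 5
3 | Laptop | 2023-08-28 | 2
4 | Monitor | 2022-10-09 | 4
5 | Webcam | 2022-08-10 | 3
6 | Tablet | 2022-03-15 | 1
7 | Webcam | 2022-03-07 | 4
8 | Tablet | 2024-02-03 | 3
9 | Monitor | 2022-01-02 | 5
10 | Monitor | 2023-05-21 | 2
11 | Router | 2023-07-02 | 2
12 | Monitor | 2023-08-23 | 3
13 | Router | 2024-05-25 | 3
14 | Laptop | 2022-03-14 | 2
15 | Router | 2023-06-10 | 4
16 | Webcam | 2024-09-02 | 1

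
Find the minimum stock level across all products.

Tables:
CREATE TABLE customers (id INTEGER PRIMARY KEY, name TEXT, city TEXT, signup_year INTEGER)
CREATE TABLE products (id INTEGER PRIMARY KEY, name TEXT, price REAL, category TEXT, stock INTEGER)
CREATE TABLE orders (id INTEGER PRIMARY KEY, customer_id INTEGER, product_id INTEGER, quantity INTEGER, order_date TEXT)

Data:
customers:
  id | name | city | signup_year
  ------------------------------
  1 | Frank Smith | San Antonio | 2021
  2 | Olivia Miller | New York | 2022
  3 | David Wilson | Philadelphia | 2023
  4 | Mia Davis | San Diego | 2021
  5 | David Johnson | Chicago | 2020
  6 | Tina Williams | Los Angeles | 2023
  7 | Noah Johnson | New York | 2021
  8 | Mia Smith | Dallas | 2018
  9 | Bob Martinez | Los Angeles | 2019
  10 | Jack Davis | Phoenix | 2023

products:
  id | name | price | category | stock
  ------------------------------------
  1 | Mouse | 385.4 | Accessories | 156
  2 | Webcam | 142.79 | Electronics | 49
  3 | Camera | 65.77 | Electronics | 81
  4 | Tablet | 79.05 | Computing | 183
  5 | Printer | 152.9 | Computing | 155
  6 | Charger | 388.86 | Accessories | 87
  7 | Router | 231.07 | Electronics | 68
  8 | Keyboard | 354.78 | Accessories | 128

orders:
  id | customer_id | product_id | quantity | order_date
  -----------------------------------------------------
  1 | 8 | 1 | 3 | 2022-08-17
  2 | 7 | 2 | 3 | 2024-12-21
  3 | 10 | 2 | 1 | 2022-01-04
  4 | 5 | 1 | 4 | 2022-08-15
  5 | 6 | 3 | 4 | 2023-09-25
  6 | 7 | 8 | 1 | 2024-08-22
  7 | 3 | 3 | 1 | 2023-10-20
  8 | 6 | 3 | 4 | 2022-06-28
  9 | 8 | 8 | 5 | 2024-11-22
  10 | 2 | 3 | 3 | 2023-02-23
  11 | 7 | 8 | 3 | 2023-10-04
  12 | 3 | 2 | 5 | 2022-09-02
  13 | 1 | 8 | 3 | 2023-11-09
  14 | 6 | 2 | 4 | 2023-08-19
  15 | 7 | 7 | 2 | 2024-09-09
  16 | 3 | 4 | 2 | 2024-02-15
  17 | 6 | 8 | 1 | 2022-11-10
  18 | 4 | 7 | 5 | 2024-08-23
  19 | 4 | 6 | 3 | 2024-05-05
SELECT MIN(stock) FROM products

Execution result:
49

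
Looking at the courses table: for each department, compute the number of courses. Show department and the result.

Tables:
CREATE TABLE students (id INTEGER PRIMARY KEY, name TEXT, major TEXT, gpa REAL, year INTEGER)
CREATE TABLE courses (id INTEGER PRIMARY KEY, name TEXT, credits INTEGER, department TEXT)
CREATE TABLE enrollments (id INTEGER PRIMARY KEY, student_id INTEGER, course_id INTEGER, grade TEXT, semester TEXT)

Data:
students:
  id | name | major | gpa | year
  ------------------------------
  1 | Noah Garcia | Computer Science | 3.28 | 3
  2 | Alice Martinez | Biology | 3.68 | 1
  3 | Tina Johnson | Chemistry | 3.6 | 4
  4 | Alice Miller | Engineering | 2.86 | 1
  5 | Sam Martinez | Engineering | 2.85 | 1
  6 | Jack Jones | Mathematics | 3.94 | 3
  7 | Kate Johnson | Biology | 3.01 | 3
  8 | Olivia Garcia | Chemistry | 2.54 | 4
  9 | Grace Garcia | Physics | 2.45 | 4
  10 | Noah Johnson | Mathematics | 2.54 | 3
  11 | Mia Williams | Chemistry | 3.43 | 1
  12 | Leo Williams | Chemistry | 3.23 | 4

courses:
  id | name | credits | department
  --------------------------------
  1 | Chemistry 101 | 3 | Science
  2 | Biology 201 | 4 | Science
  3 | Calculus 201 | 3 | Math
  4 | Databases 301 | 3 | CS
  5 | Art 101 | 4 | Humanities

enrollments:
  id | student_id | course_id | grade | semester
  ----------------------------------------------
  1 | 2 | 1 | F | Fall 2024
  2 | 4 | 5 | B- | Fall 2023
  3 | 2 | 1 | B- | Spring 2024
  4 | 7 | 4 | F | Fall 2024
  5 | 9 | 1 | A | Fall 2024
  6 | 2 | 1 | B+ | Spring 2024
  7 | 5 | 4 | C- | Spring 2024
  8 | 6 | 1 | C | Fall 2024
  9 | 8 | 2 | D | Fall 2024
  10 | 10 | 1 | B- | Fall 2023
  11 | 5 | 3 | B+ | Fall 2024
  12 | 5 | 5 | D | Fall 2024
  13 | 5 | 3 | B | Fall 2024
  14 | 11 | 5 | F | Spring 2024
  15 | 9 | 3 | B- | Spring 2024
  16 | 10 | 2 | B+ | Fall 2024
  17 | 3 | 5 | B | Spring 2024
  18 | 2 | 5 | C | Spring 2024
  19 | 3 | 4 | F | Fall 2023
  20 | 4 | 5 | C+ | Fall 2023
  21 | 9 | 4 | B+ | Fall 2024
SELECT department, COUNT(*) AS n FROM courses GROUP BY department

Execution result:
department | n
CS | 1
Humanities | 1
Math | 1
Science | 2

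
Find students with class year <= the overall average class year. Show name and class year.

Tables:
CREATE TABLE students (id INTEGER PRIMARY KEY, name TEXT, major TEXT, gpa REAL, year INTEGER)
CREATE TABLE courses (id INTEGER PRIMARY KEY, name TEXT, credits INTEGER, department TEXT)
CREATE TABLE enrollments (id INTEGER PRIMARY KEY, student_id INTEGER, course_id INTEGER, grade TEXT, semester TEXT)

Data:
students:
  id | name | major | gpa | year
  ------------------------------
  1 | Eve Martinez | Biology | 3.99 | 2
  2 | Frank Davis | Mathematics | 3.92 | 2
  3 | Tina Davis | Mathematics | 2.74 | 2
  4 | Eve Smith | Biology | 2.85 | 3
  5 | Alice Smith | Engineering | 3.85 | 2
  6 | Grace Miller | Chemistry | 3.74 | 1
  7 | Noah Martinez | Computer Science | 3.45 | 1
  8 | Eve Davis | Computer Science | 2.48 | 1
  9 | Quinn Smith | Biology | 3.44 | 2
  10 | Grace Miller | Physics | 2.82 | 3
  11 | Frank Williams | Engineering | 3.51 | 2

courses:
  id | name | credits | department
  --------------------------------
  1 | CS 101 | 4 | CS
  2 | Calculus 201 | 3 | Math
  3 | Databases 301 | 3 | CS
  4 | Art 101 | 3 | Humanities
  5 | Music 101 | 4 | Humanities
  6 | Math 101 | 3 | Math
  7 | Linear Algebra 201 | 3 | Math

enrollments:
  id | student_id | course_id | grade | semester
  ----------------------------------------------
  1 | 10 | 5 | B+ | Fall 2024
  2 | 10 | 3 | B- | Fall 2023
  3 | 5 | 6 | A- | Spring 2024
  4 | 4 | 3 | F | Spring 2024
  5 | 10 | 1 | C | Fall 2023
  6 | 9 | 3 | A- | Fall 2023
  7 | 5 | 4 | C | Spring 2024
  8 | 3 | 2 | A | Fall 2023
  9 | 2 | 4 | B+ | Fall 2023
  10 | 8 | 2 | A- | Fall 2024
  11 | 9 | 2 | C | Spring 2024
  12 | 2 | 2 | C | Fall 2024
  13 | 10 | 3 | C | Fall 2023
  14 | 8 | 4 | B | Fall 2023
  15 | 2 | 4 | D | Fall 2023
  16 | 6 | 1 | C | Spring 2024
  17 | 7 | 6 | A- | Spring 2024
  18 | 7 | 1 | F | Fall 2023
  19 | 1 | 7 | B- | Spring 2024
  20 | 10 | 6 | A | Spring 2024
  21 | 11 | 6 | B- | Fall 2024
SELECT name, year FROM students WHERE year <= (SELECT AVG(year) FROM students)

Execution result:
name | year
Grace Miller | 1
Noah Martinez | 1
Eve Davis | 1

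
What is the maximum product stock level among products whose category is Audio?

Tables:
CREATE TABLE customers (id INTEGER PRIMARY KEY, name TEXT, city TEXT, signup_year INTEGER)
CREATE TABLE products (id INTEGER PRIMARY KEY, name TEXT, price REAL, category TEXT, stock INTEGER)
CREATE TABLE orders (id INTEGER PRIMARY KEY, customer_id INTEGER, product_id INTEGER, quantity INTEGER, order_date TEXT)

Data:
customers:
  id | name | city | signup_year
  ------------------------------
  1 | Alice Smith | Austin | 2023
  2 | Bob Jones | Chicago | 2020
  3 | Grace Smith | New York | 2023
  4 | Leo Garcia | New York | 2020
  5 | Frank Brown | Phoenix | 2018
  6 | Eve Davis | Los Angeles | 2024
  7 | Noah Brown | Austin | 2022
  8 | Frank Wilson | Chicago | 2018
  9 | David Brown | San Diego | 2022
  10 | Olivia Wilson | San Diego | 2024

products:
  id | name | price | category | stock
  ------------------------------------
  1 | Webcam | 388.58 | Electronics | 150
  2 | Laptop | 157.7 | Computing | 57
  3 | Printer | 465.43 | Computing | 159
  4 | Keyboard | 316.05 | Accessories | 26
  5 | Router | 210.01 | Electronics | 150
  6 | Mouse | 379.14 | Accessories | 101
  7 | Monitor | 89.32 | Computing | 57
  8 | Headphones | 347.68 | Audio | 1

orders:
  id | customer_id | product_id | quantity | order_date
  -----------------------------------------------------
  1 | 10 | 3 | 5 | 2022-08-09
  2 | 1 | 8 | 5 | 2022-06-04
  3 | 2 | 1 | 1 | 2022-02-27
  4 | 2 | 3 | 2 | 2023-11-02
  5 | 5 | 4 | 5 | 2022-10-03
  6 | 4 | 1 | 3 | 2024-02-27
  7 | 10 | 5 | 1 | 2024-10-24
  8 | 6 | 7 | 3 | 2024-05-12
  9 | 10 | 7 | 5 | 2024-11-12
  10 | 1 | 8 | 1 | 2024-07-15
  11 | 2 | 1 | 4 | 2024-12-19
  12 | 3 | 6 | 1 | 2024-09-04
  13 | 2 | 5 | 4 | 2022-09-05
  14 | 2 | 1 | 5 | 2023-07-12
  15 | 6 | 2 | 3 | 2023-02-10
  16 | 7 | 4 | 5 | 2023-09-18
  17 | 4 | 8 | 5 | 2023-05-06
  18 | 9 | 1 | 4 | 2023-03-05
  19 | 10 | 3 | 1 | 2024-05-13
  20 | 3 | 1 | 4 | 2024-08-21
SELECT MAX(stock) FROM products WHERE category = 'Audio'

Execution result:
1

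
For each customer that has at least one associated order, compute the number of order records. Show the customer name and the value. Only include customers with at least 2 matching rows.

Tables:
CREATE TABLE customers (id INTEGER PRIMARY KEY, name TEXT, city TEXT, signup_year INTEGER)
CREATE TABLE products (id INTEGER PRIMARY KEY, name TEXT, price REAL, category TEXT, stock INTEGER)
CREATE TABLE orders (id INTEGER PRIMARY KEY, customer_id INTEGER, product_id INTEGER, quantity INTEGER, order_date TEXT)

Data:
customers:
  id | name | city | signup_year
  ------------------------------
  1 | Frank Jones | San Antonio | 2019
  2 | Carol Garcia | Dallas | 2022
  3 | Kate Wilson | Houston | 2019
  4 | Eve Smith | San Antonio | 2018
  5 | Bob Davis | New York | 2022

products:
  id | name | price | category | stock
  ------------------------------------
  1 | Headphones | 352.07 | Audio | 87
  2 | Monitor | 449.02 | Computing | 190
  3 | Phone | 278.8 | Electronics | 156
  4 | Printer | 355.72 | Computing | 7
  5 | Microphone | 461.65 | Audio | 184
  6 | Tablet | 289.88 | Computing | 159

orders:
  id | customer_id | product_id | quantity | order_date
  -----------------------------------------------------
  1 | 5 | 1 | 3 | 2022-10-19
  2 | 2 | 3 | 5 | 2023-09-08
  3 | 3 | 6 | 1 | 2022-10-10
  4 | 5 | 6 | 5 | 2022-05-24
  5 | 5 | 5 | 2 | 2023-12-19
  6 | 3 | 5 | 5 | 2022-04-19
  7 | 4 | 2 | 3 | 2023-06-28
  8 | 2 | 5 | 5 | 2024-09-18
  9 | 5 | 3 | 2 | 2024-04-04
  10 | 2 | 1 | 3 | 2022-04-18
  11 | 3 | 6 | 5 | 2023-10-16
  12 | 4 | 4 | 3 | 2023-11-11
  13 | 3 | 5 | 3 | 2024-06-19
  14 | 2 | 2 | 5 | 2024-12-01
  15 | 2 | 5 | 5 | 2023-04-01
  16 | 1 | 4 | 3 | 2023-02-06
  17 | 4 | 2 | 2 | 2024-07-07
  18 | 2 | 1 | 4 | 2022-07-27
SELECT p.name, COUNT(*) AS n FROM orders c JOIN customers p ON c.customer_id = p.id GROUP BY p.id, p.name HAVING COUNT(*) >= 2

Execution result:
name | n
Carol Garcia | 6
Kate Wilson | 4
Eve Smith | 3
Bob Davis | 4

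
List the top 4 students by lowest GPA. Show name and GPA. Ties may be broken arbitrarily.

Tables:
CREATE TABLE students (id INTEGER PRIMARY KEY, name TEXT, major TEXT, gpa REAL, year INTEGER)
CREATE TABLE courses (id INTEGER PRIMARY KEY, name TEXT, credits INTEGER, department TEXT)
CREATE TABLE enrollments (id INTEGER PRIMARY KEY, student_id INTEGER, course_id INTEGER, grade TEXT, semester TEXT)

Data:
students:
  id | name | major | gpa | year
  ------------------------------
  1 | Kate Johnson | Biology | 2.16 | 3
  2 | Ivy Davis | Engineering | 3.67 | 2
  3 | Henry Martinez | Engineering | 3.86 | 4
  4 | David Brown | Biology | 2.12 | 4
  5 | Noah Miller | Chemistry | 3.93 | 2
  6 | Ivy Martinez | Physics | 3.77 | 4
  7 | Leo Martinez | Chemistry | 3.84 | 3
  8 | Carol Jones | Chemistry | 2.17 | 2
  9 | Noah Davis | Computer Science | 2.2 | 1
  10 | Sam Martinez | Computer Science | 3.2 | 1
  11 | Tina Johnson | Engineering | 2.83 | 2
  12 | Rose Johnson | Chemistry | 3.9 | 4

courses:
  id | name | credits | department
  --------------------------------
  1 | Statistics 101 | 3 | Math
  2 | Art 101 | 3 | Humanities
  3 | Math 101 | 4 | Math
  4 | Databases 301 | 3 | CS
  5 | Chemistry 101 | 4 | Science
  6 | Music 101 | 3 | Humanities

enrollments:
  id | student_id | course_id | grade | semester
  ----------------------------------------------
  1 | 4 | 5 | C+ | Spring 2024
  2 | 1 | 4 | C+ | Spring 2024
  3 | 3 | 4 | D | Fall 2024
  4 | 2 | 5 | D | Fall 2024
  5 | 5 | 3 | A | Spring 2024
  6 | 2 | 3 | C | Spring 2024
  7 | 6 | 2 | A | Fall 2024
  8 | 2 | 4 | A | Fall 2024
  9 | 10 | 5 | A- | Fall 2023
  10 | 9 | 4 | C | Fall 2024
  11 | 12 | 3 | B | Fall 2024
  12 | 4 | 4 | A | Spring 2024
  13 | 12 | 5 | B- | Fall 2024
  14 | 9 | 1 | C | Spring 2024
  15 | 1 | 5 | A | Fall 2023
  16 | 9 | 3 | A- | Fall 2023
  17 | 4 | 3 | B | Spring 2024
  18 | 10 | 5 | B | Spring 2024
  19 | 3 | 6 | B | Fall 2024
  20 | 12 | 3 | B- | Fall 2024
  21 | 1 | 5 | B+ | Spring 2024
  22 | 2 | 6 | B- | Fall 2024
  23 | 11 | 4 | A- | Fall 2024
SELECT name, gpa FROM students ORDER BY gpa ASC LIMIT 4

Execution result:
name | gpa
David Brown | 2.12
Kate Johnson | 2.16
Carol Jones | 2.17
Noah Davis | 2.20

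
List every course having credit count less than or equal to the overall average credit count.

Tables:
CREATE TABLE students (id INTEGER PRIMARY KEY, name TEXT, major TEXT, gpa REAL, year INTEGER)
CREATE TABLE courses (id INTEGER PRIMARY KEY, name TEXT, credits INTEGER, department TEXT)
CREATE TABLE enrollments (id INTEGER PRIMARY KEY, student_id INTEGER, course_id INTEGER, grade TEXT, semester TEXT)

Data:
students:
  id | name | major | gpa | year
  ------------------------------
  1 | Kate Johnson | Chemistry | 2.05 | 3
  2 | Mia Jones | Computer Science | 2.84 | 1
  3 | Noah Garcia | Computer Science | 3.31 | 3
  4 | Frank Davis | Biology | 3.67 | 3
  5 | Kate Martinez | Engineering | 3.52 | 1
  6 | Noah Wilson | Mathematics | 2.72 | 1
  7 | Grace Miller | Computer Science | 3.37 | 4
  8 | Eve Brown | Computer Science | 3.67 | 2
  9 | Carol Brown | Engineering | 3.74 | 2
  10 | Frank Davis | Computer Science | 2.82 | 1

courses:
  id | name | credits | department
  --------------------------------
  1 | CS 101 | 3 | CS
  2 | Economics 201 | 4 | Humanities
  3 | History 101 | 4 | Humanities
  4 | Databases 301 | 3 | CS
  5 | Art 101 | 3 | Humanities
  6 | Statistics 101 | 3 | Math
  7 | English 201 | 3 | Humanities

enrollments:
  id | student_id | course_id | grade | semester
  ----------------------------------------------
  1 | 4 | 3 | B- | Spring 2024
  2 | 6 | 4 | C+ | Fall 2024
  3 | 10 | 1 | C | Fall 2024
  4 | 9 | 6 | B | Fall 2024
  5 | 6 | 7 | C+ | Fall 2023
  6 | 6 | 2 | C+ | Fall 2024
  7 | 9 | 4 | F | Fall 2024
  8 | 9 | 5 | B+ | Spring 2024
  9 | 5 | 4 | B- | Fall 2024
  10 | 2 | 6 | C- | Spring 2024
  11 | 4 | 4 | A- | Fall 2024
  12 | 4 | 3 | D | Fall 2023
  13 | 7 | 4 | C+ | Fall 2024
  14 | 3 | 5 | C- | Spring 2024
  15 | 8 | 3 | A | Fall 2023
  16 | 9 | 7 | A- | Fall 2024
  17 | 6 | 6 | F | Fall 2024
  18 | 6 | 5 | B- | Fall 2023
SELECT name, credits FROM courses WHERE credits <= (SELECT AVG(credits) FROM courses)

Execution result:
name | credits
CS 101 | 3
Databases 301 | 3
Art 101 | 3
Statistics 101 | 3
English 201 | 3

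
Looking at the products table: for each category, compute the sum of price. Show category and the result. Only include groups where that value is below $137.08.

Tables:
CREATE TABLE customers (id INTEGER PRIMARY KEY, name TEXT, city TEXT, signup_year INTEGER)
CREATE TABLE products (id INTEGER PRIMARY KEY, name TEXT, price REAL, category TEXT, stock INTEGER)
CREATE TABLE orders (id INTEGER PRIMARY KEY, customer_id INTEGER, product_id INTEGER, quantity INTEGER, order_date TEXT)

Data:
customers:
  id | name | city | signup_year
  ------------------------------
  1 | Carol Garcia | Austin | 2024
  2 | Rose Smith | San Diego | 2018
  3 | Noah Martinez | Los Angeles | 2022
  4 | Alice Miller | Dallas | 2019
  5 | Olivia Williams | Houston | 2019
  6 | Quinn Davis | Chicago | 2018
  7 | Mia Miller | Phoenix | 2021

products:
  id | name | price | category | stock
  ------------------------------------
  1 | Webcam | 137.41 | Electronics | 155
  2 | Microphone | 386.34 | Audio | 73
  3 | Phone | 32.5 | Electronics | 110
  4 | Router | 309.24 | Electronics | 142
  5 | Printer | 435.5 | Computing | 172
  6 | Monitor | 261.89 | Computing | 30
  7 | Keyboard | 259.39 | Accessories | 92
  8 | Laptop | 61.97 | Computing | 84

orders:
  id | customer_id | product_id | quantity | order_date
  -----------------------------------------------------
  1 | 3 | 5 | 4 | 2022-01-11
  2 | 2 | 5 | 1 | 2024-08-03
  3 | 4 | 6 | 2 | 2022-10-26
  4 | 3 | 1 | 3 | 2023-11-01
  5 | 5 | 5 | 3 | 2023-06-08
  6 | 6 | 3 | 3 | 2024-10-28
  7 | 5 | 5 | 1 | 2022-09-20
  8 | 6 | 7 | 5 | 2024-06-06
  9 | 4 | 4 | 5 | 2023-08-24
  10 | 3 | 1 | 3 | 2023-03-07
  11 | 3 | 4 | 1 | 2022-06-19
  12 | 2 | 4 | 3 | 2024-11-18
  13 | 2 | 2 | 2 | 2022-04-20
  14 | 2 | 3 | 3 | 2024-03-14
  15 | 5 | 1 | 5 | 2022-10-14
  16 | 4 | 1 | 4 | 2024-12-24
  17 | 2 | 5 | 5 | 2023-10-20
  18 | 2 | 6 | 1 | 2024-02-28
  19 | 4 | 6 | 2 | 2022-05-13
SELECT category, SUM(price) AS sum_price FROM products GROUP BY category HAVING SUM(price) < 137.08

Execution result:
(no rows)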